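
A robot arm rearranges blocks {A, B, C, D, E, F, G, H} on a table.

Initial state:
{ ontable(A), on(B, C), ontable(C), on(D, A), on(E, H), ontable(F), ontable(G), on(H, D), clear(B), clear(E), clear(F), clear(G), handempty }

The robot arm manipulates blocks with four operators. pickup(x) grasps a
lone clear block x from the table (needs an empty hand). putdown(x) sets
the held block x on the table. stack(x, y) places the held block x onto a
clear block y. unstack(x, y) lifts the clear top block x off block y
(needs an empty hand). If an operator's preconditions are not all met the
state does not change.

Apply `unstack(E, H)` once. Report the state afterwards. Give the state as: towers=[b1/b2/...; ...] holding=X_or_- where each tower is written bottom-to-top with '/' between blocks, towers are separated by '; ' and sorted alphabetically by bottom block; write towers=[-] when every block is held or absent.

towers=[A/D/H; C/B; F; G] holding=E

before: towers=[A/D/H/E; C/B; F; G] holding=-
pre[unstack(E, H)]: on(E,H) ok, clear(E) ok, handempty ok
all met → apply unstack(E, H)
after:  towers=[A/D/H; C/B; F; G] holding=E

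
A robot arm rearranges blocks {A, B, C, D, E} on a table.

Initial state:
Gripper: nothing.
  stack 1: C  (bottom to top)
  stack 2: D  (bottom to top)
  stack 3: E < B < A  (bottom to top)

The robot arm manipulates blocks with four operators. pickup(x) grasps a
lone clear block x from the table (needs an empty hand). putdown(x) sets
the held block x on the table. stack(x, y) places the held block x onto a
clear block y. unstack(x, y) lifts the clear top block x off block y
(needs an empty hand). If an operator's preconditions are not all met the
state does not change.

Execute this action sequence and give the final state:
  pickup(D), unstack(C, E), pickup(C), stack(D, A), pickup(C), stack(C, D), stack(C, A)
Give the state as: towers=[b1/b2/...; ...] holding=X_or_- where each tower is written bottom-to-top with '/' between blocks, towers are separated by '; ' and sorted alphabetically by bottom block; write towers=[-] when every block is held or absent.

step 1 (pickup(D)): towers=[C; E/B/A] holding=D
step 2 (unstack(C, E)) [no-op]: towers=[C; E/B/A] holding=D
step 3 (pickup(C)) [no-op]: towers=[C; E/B/A] holding=D
step 4 (stack(D, A)): towers=[C; E/B/A/D] holding=-
step 5 (pickup(C)): towers=[E/B/A/D] holding=C
step 6 (stack(C, D)): towers=[E/B/A/D/C] holding=-
step 7 (stack(C, A)) [no-op]: towers=[E/B/A/D/C] holding=-

towers=[E/B/A/D/C] holding=-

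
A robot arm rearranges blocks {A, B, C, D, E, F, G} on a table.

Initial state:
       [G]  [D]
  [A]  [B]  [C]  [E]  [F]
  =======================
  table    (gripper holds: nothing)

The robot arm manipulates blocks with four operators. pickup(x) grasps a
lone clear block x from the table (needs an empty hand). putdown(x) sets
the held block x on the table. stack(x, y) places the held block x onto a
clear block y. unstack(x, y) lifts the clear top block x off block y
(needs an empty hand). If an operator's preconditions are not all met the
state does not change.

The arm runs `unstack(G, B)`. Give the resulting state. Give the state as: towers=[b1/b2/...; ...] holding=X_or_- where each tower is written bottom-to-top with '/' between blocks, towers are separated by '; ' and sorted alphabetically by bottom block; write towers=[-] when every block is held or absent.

towers=[A; B; C/D; E; F] holding=G

before: towers=[A; B/G; C/D; E; F] holding=-
pre[unstack(G, B)]: on(G,B) ok, clear(G) ok, handempty ok
all met → apply unstack(G, B)
after:  towers=[A; B; C/D; E; F] holding=G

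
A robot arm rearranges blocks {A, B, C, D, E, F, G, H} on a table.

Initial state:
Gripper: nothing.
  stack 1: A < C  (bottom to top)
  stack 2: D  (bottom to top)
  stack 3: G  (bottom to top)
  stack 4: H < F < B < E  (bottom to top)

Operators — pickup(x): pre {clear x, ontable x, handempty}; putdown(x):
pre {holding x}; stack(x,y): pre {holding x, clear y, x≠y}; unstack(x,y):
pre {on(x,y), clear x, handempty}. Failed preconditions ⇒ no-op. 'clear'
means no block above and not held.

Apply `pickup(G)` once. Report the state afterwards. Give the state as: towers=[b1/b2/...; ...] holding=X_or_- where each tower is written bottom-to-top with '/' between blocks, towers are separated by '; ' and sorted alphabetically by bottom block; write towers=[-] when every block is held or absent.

before: towers=[A/C; D; G; H/F/B/E] holding=-
pre[pickup(G)]: clear(G) ✓, ontable(G) ✓, handempty ✓
all met → apply pickup(G)
after:  towers=[A/C; D; H/F/B/E] holding=G

towers=[A/C; D; H/F/B/E] holding=G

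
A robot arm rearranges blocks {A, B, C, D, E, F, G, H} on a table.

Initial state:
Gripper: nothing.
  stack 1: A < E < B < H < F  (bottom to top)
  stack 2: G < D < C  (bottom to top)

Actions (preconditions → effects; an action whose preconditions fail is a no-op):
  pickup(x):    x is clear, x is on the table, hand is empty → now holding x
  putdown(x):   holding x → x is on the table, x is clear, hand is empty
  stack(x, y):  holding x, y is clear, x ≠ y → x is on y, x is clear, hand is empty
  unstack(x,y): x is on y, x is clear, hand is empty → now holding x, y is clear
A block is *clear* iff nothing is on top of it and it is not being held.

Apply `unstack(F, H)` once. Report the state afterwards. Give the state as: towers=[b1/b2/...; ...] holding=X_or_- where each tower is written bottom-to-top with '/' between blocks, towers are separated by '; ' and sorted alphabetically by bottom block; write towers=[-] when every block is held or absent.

towers=[A/E/B/H; G/D/C] holding=F

before: towers=[A/E/B/H/F; G/D/C] holding=-
pre[unstack(F, H)]: on(F,H) ✓, clear(F) ✓, handempty ✓
all met → apply unstack(F, H)
after:  towers=[A/E/B/H; G/D/C] holding=F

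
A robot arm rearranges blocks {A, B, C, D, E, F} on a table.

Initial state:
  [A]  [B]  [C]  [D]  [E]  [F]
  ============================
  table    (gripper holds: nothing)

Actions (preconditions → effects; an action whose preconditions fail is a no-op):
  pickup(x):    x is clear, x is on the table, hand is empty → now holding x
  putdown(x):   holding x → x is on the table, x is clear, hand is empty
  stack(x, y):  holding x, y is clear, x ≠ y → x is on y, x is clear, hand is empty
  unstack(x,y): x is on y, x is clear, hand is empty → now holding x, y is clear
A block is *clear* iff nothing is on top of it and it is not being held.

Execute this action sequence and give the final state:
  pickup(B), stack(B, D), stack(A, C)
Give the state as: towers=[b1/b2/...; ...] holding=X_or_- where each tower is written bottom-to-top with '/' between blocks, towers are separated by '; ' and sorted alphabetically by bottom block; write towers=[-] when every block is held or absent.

step 1 (pickup(B)): towers=[A; C; D; E; F] holding=B
step 2 (stack(B, D)): towers=[A; C; D/B; E; F] holding=-
step 3 (stack(A, C)) [no-op]: towers=[A; C; D/B; E; F] holding=-

towers=[A; C; D/B; E; F] holding=-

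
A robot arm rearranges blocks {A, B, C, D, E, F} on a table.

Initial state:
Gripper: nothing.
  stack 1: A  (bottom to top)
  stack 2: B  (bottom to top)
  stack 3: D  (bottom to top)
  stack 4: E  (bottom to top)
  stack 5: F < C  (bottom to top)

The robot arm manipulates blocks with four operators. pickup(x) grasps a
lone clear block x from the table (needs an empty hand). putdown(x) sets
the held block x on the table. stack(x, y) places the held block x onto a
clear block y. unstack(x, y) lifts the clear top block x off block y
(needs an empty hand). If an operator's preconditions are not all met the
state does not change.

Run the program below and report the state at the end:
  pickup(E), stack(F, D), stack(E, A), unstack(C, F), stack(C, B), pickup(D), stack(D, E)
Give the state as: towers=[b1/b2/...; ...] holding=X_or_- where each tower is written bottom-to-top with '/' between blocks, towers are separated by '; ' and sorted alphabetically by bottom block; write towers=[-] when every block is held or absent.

towers=[A/E/D; B/C; F] holding=-

step 1 (pickup(E)): towers=[A; B; D; F/C] holding=E
step 2 (stack(F, D)) [no-op]: towers=[A; B; D; F/C] holding=E
step 3 (stack(E, A)): towers=[A/E; B; D; F/C] holding=-
step 4 (unstack(C, F)): towers=[A/E; B; D; F] holding=C
step 5 (stack(C, B)): towers=[A/E; B/C; D; F] holding=-
step 6 (pickup(D)): towers=[A/E; B/C; F] holding=D
step 7 (stack(D, E)): towers=[A/E/D; B/C; F] holding=-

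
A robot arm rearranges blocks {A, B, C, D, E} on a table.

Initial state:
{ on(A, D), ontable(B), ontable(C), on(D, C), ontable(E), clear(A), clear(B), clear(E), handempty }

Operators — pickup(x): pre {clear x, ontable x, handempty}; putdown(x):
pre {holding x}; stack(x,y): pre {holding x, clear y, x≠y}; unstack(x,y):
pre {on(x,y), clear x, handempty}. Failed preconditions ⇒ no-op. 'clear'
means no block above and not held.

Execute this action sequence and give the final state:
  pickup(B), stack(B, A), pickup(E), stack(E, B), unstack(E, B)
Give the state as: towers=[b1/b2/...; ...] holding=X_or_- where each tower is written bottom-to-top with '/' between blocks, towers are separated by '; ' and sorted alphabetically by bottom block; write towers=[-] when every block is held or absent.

towers=[C/D/A/B] holding=E

step 1 (pickup(B)): towers=[C/D/A; E] holding=B
step 2 (stack(B, A)): towers=[C/D/A/B; E] holding=-
step 3 (pickup(E)): towers=[C/D/A/B] holding=E
step 4 (stack(E, B)): towers=[C/D/A/B/E] holding=-
step 5 (unstack(E, B)): towers=[C/D/A/B] holding=E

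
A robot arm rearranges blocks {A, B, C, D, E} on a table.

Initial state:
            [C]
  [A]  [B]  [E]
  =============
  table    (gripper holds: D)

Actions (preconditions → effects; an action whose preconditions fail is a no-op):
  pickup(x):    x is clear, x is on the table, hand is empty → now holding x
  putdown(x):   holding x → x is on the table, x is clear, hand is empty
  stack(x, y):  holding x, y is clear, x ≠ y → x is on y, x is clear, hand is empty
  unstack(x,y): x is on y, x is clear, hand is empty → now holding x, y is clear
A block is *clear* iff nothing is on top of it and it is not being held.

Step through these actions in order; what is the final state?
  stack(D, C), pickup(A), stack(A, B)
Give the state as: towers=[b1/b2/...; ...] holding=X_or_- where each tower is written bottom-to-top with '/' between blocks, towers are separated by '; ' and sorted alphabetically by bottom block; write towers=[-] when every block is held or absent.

step 1 (stack(D, C)): towers=[A; B; E/C/D] holding=-
step 2 (pickup(A)): towers=[B; E/C/D] holding=A
step 3 (stack(A, B)): towers=[B/A; E/C/D] holding=-

towers=[B/A; E/C/D] holding=-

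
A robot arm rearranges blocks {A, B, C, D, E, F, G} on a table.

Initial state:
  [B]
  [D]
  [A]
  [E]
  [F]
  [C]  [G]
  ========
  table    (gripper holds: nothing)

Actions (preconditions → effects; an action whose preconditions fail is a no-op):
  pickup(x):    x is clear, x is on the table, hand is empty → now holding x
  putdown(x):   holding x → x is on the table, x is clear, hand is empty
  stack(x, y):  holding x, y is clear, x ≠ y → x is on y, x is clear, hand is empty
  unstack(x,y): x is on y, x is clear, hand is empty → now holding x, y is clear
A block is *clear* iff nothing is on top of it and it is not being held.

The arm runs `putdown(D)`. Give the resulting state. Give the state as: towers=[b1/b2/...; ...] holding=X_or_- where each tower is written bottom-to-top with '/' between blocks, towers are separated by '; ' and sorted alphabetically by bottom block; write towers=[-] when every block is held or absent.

before: towers=[C/F/E/A/D/B; G] holding=-
pre[putdown(D)]: holding(D) no
holding(D) unmet → putdown(D) is a no-op
after:  towers=[C/F/E/A/D/B; G] holding=-

towers=[C/F/E/A/D/B; G] holding=-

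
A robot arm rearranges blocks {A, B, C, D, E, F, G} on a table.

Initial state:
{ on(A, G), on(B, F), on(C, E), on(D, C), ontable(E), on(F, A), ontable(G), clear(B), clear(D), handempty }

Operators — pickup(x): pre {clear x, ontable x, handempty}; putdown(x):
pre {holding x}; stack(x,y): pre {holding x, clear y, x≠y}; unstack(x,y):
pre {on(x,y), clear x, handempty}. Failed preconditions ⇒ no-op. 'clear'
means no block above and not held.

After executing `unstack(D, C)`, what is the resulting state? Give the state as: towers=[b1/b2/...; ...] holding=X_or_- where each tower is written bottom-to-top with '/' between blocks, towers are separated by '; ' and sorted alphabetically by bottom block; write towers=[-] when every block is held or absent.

before: towers=[E/C/D; G/A/F/B] holding=-
pre[unstack(D, C)]: on(D,C) ✓, clear(D) ✓, handempty ✓
all met → apply unstack(D, C)
after:  towers=[E/C; G/A/F/B] holding=D

towers=[E/C; G/A/F/B] holding=D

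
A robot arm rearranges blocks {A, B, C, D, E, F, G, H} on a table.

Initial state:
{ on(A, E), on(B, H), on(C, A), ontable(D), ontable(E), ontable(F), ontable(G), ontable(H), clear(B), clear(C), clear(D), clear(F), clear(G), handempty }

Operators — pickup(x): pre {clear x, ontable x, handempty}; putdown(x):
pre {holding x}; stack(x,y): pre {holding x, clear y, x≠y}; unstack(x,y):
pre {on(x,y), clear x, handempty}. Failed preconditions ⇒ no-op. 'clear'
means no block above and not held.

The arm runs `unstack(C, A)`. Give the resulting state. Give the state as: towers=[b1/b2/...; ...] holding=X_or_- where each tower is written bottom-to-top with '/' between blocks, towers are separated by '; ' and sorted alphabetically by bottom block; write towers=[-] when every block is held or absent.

towers=[D; E/A; F; G; H/B] holding=C

before: towers=[D; E/A/C; F; G; H/B] holding=-
pre[unstack(C, A)]: on(C,A) ✓, clear(C) ✓, handempty ✓
all met → apply unstack(C, A)
after:  towers=[D; E/A; F; G; H/B] holding=C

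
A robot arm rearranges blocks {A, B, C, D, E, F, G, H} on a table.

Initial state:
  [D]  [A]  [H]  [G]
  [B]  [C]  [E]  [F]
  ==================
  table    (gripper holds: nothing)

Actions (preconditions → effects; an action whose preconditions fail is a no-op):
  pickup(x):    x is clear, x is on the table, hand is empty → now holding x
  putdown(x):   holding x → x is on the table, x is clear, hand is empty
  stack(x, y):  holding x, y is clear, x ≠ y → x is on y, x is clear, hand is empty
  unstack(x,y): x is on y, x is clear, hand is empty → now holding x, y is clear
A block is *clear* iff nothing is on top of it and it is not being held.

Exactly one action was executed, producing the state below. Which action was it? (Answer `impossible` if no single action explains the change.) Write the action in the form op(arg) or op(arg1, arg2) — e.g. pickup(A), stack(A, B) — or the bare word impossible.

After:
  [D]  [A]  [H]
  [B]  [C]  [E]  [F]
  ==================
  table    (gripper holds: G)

target: towers=[B/D; C/A; E/H; F] holding=G
     unstack(G, F) → towers=[B/D; C/A; E/H; F] holding=G  ← match
     unstack(A, C) → towers=[B/D; C; E/H; F/G] holding=A
     unstack(H, E) → towers=[B/D; C/A; E; F/G] holding=H
     unstack(D, B) → towers=[B; C/A; E/H; F/G] holding=D

unstack(G, F)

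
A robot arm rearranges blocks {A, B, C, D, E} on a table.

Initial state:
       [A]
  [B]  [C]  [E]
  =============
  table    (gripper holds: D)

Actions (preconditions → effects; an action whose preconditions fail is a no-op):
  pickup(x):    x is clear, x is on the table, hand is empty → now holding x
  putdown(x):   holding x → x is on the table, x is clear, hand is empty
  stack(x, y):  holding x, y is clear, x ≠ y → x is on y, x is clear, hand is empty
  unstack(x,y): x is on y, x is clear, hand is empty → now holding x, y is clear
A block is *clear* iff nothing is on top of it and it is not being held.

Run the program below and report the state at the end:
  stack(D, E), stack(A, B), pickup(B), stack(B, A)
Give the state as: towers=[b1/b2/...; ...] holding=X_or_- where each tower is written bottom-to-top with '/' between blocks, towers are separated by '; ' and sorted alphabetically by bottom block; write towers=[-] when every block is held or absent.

step 1 (stack(D, E)): towers=[B; C/A; E/D] holding=-
step 2 (stack(A, B)) [no-op]: towers=[B; C/A; E/D] holding=-
step 3 (pickup(B)): towers=[C/A; E/D] holding=B
step 4 (stack(B, A)): towers=[C/A/B; E/D] holding=-

towers=[C/A/B; E/D] holding=-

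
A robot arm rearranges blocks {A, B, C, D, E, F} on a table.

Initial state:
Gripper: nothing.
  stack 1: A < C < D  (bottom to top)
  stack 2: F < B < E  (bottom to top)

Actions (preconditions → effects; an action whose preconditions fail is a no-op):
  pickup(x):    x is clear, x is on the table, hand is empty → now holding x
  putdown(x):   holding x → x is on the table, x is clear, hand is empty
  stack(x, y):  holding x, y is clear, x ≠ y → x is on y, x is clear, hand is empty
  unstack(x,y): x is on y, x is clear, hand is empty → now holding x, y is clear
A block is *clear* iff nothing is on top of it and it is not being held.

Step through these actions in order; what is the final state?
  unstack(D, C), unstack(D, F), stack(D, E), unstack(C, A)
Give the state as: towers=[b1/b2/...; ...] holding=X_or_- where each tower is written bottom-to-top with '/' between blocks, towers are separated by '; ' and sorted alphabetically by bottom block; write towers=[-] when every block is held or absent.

towers=[A; F/B/E/D] holding=C

step 1 (unstack(D, C)): towers=[A/C; F/B/E] holding=D
step 2 (unstack(D, F)) [no-op]: towers=[A/C; F/B/E] holding=D
step 3 (stack(D, E)): towers=[A/C; F/B/E/D] holding=-
step 4 (unstack(C, A)): towers=[A; F/B/E/D] holding=C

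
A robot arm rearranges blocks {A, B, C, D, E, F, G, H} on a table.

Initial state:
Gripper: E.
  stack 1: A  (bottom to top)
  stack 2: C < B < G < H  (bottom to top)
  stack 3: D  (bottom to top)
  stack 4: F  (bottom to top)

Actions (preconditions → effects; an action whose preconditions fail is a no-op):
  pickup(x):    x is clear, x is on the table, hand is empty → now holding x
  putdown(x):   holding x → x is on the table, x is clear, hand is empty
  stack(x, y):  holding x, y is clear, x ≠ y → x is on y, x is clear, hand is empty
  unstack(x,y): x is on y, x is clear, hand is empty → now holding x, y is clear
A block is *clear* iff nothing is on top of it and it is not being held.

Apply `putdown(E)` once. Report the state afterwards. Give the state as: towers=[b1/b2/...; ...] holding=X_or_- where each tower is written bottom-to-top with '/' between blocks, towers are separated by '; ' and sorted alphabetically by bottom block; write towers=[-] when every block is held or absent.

towers=[A; C/B/G/H; D; E; F] holding=-

before: towers=[A; C/B/G/H; D; F] holding=E
pre[putdown(E)]: holding(E) ✓
all met → apply putdown(E)
after:  towers=[A; C/B/G/H; D; E; F] holding=-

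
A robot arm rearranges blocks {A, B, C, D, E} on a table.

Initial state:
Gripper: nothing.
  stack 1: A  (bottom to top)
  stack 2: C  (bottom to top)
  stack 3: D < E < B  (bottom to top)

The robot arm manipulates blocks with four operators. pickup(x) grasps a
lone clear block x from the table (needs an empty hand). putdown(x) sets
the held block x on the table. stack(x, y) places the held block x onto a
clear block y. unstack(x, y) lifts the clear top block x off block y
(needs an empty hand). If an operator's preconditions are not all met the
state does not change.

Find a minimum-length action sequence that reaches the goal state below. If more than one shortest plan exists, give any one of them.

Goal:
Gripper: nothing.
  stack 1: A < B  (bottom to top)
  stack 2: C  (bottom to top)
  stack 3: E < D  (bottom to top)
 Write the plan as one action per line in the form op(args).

unstack(B, E)
stack(B, A)
unstack(E, D)
putdown(E)
pickup(D)
stack(D, E)

step 1 (unstack(B, E)): towers=[A; C; D/E] holding=B
step 2 (stack(B, A)): towers=[A/B; C; D/E] holding=-
step 3 (unstack(E, D)): towers=[A/B; C; D] holding=E
step 4 (putdown(E)): towers=[A/B; C; D; E] holding=-
step 5 (pickup(D)): towers=[A/B; C; E] holding=D
step 6 (stack(D, E)): towers=[A/B; C; E/D] holding=-
goal check: towers=[A/B; C; E/D] holding=- — reached (length 6, optimal by BFS)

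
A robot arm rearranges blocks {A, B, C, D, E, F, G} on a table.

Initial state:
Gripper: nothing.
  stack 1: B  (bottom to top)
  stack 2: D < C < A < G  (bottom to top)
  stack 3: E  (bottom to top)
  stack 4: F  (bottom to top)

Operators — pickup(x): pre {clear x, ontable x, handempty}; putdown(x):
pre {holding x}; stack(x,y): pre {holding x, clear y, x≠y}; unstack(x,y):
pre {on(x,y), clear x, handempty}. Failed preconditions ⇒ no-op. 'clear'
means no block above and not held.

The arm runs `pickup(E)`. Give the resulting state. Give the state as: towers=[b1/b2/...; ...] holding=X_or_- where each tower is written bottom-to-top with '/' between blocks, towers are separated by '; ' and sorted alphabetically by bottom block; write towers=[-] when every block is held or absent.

towers=[B; D/C/A/G; F] holding=E

before: towers=[B; D/C/A/G; E; F] holding=-
pre[pickup(E)]: clear(E) ✓, ontable(E) ✓, handempty ✓
all met → apply pickup(E)
after:  towers=[B; D/C/A/G; F] holding=E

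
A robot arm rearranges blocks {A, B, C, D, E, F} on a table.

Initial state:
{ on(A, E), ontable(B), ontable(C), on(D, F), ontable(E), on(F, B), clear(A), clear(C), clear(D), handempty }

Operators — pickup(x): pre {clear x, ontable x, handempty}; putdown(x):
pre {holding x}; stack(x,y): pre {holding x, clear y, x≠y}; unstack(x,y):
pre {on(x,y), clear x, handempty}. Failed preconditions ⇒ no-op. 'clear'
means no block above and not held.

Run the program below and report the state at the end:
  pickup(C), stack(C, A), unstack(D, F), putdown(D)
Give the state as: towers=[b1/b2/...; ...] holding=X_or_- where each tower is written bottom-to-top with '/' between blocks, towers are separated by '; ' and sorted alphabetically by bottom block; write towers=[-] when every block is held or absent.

step 1 (pickup(C)): towers=[B/F/D; E/A] holding=C
step 2 (stack(C, A)): towers=[B/F/D; E/A/C] holding=-
step 3 (unstack(D, F)): towers=[B/F; E/A/C] holding=D
step 4 (putdown(D)): towers=[B/F; D; E/A/C] holding=-

towers=[B/F; D; E/A/C] holding=-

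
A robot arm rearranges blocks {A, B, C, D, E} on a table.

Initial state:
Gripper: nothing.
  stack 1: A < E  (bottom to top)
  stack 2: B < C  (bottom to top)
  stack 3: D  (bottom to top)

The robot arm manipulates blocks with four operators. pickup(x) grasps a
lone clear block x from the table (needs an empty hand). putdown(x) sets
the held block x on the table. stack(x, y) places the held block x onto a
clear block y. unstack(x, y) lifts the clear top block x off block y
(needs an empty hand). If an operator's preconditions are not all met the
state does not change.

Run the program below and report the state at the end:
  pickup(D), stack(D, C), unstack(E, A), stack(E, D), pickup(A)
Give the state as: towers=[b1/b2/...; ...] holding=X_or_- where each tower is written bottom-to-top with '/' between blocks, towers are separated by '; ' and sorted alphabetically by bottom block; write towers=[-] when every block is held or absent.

towers=[B/C/D/E] holding=A

step 1 (pickup(D)): towers=[A/E; B/C] holding=D
step 2 (stack(D, C)): towers=[A/E; B/C/D] holding=-
step 3 (unstack(E, A)): towers=[A; B/C/D] holding=E
step 4 (stack(E, D)): towers=[A; B/C/D/E] holding=-
step 5 (pickup(A)): towers=[B/C/D/E] holding=A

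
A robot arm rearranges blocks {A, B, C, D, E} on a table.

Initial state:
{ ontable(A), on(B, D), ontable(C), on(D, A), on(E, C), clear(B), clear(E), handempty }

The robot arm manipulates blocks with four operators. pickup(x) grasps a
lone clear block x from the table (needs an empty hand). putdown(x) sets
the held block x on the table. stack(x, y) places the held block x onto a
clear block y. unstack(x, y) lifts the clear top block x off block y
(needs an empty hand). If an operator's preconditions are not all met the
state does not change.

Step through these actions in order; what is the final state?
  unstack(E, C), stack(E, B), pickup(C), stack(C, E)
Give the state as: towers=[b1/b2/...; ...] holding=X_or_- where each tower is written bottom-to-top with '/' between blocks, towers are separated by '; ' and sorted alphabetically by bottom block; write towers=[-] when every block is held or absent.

step 1 (unstack(E, C)): towers=[A/D/B; C] holding=E
step 2 (stack(E, B)): towers=[A/D/B/E; C] holding=-
step 3 (pickup(C)): towers=[A/D/B/E] holding=C
step 4 (stack(C, E)): towers=[A/D/B/E/C] holding=-

towers=[A/D/B/E/C] holding=-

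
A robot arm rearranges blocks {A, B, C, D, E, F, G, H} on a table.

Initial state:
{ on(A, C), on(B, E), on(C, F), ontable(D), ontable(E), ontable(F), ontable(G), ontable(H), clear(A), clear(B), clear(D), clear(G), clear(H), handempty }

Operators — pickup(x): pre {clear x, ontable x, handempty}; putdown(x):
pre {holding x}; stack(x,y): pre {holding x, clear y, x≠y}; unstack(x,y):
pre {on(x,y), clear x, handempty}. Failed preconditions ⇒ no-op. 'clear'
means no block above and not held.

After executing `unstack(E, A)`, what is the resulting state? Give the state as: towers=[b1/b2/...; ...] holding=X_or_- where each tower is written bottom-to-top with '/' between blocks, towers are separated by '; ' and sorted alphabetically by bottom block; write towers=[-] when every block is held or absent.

towers=[D; E/B; F/C/A; G; H] holding=-

before: towers=[D; E/B; F/C/A; G; H] holding=-
pre[unstack(E, A)]: on(E,A) no, clear(E) no, handempty yes
on(E,A), clear(E) unmet → unstack(E, A) is a no-op
after:  towers=[D; E/B; F/C/A; G; H] holding=-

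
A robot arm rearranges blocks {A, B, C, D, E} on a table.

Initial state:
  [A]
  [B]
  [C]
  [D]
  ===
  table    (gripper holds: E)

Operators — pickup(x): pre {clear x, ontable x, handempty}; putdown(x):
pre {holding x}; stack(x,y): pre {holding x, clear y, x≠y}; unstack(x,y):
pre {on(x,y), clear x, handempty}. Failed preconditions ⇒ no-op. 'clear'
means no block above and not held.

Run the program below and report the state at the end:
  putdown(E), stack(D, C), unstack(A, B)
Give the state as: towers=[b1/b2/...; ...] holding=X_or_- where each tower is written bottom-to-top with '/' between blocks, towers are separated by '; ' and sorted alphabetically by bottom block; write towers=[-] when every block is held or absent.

step 1 (putdown(E)): towers=[D/C/B/A; E] holding=-
step 2 (stack(D, C)) [no-op]: towers=[D/C/B/A; E] holding=-
step 3 (unstack(A, B)): towers=[D/C/B; E] holding=A

towers=[D/C/B; E] holding=A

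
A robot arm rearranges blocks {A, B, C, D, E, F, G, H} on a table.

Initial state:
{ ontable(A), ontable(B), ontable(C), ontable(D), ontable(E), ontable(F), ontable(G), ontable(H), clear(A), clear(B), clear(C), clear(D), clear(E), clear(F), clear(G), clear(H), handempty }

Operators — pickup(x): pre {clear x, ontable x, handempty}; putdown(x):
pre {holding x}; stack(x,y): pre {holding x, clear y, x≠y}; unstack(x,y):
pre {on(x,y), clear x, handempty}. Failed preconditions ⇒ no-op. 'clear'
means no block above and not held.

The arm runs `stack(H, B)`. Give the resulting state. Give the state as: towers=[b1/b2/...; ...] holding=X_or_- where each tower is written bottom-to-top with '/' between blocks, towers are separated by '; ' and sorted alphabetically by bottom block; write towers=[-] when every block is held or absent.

towers=[A; B; C; D; E; F; G; H] holding=-

before: towers=[A; B; C; D; E; F; G; H] holding=-
pre[stack(H, B)]: holding(H) fail, clear(B) ok, H≠B ok
holding(H) unmet → stack(H, B) is a no-op
after:  towers=[A; B; C; D; E; F; G; H] holding=-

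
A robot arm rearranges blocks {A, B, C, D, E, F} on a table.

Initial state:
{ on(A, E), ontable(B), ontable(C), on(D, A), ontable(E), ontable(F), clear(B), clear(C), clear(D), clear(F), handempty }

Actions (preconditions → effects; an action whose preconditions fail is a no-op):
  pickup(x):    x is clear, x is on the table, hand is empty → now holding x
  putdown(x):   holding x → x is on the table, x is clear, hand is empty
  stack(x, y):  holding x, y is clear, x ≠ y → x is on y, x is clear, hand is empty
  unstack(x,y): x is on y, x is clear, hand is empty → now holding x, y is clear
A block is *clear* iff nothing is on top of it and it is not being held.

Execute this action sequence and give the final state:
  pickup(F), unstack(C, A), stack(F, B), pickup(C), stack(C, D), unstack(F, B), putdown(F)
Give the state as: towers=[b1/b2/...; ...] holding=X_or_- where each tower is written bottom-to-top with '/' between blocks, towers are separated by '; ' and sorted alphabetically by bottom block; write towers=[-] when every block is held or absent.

towers=[B; E/A/D/C; F] holding=-

step 1 (pickup(F)): towers=[B; C; E/A/D] holding=F
step 2 (unstack(C, A)) [no-op]: towers=[B; C; E/A/D] holding=F
step 3 (stack(F, B)): towers=[B/F; C; E/A/D] holding=-
step 4 (pickup(C)): towers=[B/F; E/A/D] holding=C
step 5 (stack(C, D)): towers=[B/F; E/A/D/C] holding=-
step 6 (unstack(F, B)): towers=[B; E/A/D/C] holding=F
step 7 (putdown(F)): towers=[B; E/A/D/C; F] holding=-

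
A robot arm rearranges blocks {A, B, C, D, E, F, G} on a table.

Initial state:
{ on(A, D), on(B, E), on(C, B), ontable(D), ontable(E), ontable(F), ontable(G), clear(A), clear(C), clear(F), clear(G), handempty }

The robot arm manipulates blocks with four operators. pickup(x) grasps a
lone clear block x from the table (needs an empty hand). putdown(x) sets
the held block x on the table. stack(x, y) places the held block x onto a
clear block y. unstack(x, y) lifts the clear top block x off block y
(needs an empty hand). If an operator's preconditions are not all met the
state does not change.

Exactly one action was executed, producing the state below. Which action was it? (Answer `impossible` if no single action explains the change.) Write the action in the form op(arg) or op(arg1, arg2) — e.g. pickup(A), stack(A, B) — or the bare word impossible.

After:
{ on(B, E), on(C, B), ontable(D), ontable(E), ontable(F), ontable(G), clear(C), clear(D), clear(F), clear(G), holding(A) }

unstack(A, D)

target: towers=[D; E/B/C; F; G] holding=A
         pickup(F) → towers=[D/A; E/B/C; G] holding=F
         pickup(G) → towers=[D/A; E/B/C; F] holding=G
     unstack(A, D) → towers=[D; E/B/C; F; G] holding=A  ← match
     unstack(C, B) → towers=[D/A; E/B; F; G] holding=C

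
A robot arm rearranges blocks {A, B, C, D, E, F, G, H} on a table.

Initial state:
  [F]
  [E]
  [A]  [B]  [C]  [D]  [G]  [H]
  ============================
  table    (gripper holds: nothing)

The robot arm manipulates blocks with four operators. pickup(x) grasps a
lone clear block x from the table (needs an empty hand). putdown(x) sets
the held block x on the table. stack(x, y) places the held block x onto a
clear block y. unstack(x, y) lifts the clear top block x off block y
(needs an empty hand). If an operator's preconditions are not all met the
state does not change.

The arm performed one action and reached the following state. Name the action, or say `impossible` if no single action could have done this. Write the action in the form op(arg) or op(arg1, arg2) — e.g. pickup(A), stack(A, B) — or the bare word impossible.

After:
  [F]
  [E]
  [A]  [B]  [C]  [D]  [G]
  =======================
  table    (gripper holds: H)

target: towers=[A/E/F; B; C; D; G] holding=H
         pickup(G) → towers=[A/E/F; B; C; D; H] holding=G
         pickup(H) → towers=[A/E/F; B; C; D; G] holding=H  ← match
         pickup(B) → towers=[A/E/F; C; D; G; H] holding=B
     unstack(F, E) → towers=[A/E; B; C; D; G; H] holding=F
         pickup(D) → towers=[A/E/F; B; C; G; H] holding=D
         pickup(C) → towers=[A/E/F; B; D; G; H] holding=C

pickup(H)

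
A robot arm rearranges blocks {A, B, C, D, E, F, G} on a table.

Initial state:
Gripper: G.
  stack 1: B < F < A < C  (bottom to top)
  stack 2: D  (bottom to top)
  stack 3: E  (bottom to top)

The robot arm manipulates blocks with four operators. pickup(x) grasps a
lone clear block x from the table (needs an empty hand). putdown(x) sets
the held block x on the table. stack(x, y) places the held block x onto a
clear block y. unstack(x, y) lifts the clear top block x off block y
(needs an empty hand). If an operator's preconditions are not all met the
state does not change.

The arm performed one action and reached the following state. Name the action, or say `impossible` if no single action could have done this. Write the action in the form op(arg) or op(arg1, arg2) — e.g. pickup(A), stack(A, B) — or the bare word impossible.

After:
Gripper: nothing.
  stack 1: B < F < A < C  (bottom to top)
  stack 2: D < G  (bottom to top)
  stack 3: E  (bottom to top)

target: towers=[B/F/A/C; D/G; E] holding=-
        putdown(G) → towers=[B/F/A/C; D; E; G] holding=-
       stack(G, D) → towers=[B/F/A/C; D/G; E] holding=-  ← match
       stack(G, E) → towers=[B/F/A/C; D; E/G] holding=-
       stack(G, C) → towers=[B/F/A/C/G; D; E] holding=-

stack(G, D)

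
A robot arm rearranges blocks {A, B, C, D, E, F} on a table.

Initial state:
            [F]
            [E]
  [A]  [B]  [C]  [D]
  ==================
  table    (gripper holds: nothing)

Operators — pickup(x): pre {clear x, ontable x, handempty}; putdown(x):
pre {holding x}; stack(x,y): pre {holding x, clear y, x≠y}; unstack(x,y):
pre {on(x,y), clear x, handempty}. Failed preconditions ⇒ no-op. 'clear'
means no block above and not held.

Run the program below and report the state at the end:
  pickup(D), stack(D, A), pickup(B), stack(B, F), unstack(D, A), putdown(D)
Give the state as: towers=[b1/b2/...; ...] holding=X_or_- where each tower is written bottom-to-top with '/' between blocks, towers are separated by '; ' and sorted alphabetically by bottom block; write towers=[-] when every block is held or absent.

towers=[A; C/E/F/B; D] holding=-

step 1 (pickup(D)): towers=[A; B; C/E/F] holding=D
step 2 (stack(D, A)): towers=[A/D; B; C/E/F] holding=-
step 3 (pickup(B)): towers=[A/D; C/E/F] holding=B
step 4 (stack(B, F)): towers=[A/D; C/E/F/B] holding=-
step 5 (unstack(D, A)): towers=[A; C/E/F/B] holding=D
step 6 (putdown(D)): towers=[A; C/E/F/B; D] holding=-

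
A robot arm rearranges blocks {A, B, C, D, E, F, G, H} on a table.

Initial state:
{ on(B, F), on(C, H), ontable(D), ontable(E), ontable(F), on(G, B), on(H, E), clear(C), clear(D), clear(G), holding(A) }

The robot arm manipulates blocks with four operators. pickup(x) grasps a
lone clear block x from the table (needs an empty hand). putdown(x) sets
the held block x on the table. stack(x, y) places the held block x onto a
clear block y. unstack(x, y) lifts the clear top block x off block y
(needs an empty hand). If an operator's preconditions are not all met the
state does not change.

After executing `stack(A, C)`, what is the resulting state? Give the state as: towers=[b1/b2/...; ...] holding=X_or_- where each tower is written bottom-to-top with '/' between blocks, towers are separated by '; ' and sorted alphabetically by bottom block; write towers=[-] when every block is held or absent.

before: towers=[D; E/H/C; F/B/G] holding=A
pre[stack(A, C)]: holding(A) ✓, clear(C) ✓, A≠C ✓
all met → apply stack(A, C)
after:  towers=[D; E/H/C/A; F/B/G] holding=-

towers=[D; E/H/C/A; F/B/G] holding=-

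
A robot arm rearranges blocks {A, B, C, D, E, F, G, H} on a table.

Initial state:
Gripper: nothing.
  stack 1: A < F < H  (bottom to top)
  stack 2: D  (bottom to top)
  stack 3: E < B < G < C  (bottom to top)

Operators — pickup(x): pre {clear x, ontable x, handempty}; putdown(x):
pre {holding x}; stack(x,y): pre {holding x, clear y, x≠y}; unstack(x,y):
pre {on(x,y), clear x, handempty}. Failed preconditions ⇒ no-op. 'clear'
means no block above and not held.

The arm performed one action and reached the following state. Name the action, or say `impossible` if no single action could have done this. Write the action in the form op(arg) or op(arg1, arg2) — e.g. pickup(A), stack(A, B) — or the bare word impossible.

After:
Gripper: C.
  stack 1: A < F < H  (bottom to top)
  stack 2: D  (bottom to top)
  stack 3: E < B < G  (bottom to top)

unstack(C, G)

target: towers=[A/F/H; D; E/B/G] holding=C
     unstack(H, F) → towers=[A/F; D; E/B/G/C] holding=H
         pickup(D) → towers=[A/F/H; E/B/G/C] holding=D
     unstack(C, G) → towers=[A/F/H; D; E/B/G] holding=C  ← match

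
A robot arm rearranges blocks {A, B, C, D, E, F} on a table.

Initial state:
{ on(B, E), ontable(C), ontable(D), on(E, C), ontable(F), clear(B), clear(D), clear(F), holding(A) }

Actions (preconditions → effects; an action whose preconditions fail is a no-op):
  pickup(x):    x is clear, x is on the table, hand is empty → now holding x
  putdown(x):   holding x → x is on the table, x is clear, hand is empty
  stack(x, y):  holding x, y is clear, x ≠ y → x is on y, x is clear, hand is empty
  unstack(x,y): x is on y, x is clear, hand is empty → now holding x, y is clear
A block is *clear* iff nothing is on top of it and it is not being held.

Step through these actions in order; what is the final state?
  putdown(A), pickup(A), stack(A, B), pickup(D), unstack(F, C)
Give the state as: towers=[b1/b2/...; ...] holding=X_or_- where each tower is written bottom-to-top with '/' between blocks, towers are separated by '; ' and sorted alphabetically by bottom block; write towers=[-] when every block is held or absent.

step 1 (putdown(A)): towers=[A; C/E/B; D; F] holding=-
step 2 (pickup(A)): towers=[C/E/B; D; F] holding=A
step 3 (stack(A, B)): towers=[C/E/B/A; D; F] holding=-
step 4 (pickup(D)): towers=[C/E/B/A; F] holding=D
step 5 (unstack(F, C)) [no-op]: towers=[C/E/B/A; F] holding=D

towers=[C/E/B/A; F] holding=D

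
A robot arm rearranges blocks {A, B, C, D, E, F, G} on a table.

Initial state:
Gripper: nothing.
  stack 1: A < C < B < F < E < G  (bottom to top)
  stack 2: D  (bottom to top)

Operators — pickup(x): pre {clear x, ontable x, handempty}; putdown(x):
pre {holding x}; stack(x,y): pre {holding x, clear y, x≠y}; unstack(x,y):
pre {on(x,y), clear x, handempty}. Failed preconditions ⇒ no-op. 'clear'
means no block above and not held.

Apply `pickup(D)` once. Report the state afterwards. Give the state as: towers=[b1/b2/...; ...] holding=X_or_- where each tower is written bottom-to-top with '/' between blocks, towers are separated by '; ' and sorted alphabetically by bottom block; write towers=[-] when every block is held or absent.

before: towers=[A/C/B/F/E/G; D] holding=-
pre[pickup(D)]: clear(D) ok, ontable(D) ok, handempty ok
all met → apply pickup(D)
after:  towers=[A/C/B/F/E/G] holding=D

towers=[A/C/B/F/E/G] holding=D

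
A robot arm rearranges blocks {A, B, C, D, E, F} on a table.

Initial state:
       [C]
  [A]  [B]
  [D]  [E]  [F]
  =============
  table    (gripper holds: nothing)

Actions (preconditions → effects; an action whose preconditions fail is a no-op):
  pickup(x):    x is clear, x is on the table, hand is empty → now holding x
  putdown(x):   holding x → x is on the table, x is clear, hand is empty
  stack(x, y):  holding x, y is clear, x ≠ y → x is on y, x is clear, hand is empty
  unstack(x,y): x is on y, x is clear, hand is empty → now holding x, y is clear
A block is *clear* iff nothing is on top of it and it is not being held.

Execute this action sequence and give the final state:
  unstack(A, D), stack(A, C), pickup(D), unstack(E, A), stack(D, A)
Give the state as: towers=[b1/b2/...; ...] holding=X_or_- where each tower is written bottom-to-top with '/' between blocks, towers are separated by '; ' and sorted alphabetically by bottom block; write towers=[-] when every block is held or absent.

towers=[E/B/C/A/D; F] holding=-

step 1 (unstack(A, D)): towers=[D; E/B/C; F] holding=A
step 2 (stack(A, C)): towers=[D; E/B/C/A; F] holding=-
step 3 (pickup(D)): towers=[E/B/C/A; F] holding=D
step 4 (unstack(E, A)) [no-op]: towers=[E/B/C/A; F] holding=D
step 5 (stack(D, A)): towers=[E/B/C/A/D; F] holding=-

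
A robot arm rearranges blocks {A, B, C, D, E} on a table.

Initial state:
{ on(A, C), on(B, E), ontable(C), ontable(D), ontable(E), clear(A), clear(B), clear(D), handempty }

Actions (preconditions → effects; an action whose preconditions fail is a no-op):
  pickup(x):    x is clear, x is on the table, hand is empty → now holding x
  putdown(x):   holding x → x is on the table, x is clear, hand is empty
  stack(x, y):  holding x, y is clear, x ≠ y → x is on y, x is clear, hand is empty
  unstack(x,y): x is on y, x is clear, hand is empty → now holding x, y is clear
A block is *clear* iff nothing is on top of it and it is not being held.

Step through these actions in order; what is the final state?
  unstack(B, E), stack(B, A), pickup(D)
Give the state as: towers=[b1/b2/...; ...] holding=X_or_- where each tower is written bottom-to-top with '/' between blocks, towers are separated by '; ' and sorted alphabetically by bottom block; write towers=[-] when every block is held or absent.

towers=[C/A/B; E] holding=D

step 1 (unstack(B, E)): towers=[C/A; D; E] holding=B
step 2 (stack(B, A)): towers=[C/A/B; D; E] holding=-
step 3 (pickup(D)): towers=[C/A/B; E] holding=D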